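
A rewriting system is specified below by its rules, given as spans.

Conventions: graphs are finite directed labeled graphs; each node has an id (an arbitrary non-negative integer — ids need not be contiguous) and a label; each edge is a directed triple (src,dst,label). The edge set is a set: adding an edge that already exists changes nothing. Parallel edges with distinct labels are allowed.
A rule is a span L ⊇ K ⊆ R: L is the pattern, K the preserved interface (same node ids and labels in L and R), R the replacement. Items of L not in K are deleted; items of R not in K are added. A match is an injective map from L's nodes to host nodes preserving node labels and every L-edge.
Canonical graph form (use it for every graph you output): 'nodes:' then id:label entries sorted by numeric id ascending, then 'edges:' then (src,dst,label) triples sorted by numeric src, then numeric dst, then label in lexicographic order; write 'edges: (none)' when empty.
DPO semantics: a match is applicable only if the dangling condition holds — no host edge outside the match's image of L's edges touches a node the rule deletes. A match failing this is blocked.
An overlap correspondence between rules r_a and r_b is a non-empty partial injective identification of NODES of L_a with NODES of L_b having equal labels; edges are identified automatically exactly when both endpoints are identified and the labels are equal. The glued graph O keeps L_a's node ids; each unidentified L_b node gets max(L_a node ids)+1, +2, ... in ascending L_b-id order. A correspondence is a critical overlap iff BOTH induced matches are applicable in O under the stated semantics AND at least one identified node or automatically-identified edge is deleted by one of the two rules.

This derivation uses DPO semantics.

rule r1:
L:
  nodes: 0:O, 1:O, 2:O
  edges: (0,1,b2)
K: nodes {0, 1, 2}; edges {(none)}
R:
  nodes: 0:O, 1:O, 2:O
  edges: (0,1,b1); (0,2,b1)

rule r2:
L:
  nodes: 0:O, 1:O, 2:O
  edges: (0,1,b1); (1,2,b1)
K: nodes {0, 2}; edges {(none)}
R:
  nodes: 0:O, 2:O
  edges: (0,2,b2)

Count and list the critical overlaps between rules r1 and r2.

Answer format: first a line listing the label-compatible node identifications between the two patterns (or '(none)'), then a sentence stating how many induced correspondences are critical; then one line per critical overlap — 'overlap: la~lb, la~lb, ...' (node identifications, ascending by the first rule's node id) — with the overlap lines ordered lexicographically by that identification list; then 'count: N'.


label-compatible node identifications between L(r1) and L(r2): 0~0, 0~1, 0~2, 1~0, 1~1, 1~2, 2~0, 2~1, 2~2
7 of the induced correspondences are critical overlaps of r1 and r2.
overlap: 0~0, 1~2, 2~1
overlap: 0~0, 2~1
overlap: 0~2, 1~0, 2~1
overlap: 0~2, 2~1
overlap: 1~0, 2~1
overlap: 1~2, 2~1
overlap: 2~1
count: 7


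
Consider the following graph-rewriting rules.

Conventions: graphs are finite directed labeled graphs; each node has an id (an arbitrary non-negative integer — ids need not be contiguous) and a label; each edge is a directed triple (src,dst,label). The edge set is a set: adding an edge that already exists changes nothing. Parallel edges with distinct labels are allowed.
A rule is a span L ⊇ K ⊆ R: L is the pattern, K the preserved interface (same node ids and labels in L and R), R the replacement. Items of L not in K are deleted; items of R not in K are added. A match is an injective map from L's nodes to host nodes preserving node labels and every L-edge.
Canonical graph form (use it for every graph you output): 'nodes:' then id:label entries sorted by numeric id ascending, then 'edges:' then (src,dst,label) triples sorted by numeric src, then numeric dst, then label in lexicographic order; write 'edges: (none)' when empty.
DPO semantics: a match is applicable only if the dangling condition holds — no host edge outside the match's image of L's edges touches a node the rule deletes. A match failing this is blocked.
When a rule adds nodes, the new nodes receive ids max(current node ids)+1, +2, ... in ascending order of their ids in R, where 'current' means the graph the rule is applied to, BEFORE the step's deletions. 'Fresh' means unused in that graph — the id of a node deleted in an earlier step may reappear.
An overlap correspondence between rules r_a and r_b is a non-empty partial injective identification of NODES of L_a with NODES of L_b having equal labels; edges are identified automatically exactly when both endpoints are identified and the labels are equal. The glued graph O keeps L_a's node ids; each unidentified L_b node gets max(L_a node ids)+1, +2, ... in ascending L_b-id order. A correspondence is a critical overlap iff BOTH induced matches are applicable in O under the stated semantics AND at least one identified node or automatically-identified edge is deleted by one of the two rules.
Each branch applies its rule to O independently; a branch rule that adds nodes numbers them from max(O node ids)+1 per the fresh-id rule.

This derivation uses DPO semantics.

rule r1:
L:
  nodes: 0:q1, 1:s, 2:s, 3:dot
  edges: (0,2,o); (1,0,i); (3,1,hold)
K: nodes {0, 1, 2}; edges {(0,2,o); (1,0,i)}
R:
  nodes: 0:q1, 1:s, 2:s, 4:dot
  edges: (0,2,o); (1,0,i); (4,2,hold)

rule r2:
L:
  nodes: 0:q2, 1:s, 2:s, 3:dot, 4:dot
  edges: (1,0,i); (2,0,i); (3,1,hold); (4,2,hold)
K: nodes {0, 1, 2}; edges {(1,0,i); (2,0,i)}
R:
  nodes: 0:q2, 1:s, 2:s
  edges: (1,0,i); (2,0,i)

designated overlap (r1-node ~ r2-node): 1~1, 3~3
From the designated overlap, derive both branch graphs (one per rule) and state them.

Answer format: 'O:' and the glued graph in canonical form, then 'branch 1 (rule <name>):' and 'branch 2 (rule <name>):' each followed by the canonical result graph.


O:
nodes: 0:q1, 1:s, 2:s, 3:dot, 4:q2, 5:s, 6:dot
edges: (0,2,o); (1,0,i); (1,4,i); (3,1,hold); (5,4,i); (6,5,hold)
branch 1 (rule r1):
nodes: 0:q1, 1:s, 2:s, 4:q2, 5:s, 6:dot, 7:dot
edges: (0,2,o); (1,0,i); (1,4,i); (5,4,i); (6,5,hold); (7,2,hold)
branch 2 (rule r2):
nodes: 0:q1, 1:s, 2:s, 4:q2, 5:s
edges: (0,2,o); (1,0,i); (1,4,i); (5,4,i)


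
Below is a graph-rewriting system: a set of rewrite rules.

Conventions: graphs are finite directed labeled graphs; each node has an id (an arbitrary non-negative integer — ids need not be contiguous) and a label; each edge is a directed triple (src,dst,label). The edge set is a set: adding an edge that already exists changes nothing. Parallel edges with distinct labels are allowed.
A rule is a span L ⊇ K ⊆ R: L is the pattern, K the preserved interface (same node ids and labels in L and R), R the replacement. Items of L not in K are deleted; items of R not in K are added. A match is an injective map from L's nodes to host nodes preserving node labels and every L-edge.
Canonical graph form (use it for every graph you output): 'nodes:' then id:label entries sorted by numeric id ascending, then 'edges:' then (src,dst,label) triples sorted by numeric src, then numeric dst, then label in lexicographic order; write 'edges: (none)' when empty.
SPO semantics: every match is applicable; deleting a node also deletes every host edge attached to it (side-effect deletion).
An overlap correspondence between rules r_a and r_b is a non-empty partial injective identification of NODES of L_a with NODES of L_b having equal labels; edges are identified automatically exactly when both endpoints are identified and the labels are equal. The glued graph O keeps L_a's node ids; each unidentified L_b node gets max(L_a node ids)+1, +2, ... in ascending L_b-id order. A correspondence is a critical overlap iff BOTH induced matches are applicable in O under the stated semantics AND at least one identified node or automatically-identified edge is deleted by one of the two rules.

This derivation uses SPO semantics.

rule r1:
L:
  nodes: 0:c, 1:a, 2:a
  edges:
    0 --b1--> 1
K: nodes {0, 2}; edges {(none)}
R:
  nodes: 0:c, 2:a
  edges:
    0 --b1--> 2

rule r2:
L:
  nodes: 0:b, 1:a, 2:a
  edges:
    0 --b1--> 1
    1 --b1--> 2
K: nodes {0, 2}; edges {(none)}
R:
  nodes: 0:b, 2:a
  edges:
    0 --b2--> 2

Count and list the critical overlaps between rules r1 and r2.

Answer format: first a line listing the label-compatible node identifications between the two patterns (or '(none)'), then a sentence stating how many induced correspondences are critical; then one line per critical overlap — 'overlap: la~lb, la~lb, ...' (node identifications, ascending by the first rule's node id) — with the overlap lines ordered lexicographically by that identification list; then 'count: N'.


label-compatible node identifications between L(r1) and L(r2): 1~1, 1~2, 2~1, 2~2
5 of the induced correspondences are critical overlaps of r1 and r2.
overlap: 1~1
overlap: 1~1, 2~2
overlap: 1~2
overlap: 1~2, 2~1
overlap: 2~1
count: 5


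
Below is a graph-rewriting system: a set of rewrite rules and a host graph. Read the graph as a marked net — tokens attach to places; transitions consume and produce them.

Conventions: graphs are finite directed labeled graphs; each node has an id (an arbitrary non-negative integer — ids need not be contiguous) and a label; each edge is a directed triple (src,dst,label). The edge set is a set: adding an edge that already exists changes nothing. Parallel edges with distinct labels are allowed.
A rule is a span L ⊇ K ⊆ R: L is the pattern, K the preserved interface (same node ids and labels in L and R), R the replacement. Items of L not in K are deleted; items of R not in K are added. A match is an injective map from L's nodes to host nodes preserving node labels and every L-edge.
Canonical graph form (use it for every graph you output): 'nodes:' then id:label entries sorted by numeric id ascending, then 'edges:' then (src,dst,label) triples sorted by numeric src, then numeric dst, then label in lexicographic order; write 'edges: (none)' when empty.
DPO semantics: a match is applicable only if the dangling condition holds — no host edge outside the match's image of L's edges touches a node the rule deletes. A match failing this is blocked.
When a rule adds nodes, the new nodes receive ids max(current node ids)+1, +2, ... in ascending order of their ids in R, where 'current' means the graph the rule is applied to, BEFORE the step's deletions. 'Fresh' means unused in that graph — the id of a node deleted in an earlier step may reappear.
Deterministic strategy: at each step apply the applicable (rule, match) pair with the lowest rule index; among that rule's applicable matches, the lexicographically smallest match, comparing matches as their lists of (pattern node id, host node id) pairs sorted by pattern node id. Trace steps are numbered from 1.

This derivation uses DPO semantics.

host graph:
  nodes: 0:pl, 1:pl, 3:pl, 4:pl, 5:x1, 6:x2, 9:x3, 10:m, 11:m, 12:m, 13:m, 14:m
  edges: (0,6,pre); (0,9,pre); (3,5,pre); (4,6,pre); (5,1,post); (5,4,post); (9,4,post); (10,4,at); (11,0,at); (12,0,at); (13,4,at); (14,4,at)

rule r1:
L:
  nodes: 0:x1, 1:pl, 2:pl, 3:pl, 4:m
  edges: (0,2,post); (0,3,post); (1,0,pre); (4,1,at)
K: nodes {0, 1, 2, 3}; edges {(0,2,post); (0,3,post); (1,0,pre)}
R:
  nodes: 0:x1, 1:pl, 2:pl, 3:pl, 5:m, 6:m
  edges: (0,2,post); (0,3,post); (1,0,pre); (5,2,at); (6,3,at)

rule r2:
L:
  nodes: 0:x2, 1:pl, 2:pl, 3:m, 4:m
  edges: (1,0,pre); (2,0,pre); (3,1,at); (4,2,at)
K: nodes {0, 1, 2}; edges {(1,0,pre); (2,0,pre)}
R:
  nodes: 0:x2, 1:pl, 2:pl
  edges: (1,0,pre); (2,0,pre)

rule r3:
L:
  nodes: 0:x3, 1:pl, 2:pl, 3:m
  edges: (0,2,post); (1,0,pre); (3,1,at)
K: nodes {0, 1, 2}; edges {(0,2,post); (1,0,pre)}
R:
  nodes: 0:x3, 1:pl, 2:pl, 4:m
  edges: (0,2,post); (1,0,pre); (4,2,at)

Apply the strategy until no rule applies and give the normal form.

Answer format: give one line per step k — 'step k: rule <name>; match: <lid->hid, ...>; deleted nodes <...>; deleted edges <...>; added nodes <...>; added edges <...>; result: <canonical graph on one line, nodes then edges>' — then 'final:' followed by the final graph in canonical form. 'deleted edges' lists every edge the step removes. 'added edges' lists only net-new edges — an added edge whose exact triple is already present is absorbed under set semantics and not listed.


step 1: rule r2; match: 0->6, 1->0, 2->4, 3->11, 4->10; deleted nodes 10, 11; deleted edges (10,4,at); (11,0,at); added nodes (none); added edges (none); result: nodes: 0:pl, 1:pl, 3:pl, 4:pl, 5:x1, 6:x2, 9:x3, 12:m, 13:m, 14:m edges: (0,6,pre); (0,9,pre); (3,5,pre); (4,6,pre); (5,1,post); (5,4,post); (9,4,post); (12,0,at); (13,4,at); (14,4,at)
step 2: rule r2; match: 0->6, 1->0, 2->4, 3->12, 4->13; deleted nodes 12, 13; deleted edges (12,0,at); (13,4,at); added nodes (none); added edges (none); result: nodes: 0:pl, 1:pl, 3:pl, 4:pl, 5:x1, 6:x2, 9:x3, 14:m edges: (0,6,pre); (0,9,pre); (3,5,pre); (4,6,pre); (5,1,post); (5,4,post); (9,4,post); (14,4,at)
final:
nodes: 0:pl, 1:pl, 3:pl, 4:pl, 5:x1, 6:x2, 9:x3, 14:m
edges: (0,6,pre); (0,9,pre); (3,5,pre); (4,6,pre); (5,1,post); (5,4,post); (9,4,post); (14,4,at)


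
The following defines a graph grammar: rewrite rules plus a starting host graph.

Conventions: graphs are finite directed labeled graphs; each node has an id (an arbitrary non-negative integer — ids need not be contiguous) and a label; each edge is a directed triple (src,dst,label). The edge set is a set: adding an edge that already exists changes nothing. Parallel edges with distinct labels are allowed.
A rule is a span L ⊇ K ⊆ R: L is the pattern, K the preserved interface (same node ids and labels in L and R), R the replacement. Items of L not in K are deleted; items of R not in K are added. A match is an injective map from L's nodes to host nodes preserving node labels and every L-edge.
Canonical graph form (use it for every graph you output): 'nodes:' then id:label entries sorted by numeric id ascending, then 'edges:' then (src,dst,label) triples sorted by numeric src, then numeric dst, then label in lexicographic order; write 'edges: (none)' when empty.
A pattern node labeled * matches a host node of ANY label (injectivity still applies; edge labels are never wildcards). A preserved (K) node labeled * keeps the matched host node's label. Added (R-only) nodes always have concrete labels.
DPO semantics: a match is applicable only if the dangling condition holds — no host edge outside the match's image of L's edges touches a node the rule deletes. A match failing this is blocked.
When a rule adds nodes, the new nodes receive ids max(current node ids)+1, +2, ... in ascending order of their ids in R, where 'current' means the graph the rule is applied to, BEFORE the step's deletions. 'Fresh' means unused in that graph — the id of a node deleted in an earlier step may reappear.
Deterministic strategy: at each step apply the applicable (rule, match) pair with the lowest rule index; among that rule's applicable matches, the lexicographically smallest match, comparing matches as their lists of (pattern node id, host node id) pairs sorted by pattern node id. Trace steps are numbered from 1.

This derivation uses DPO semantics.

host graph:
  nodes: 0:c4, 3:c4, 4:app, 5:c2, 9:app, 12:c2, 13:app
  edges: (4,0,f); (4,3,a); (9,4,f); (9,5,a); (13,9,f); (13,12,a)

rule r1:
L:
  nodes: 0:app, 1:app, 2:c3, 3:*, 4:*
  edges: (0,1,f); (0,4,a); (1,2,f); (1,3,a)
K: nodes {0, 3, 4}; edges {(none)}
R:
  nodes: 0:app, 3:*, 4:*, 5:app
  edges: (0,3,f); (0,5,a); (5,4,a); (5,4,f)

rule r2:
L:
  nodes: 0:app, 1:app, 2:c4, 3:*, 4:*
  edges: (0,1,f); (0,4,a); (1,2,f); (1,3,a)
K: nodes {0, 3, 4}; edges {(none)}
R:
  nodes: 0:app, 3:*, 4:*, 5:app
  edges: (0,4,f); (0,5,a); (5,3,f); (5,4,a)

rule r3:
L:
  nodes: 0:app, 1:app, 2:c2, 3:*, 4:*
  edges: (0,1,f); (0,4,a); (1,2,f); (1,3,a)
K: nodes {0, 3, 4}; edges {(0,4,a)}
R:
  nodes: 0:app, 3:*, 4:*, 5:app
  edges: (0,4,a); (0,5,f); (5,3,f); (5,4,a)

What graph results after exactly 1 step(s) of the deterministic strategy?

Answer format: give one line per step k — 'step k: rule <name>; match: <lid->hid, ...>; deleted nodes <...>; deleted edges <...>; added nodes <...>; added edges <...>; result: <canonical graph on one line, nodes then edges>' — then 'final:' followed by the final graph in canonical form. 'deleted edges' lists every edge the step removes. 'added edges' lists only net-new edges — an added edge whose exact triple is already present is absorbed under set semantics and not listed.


step 1: rule r2; match: 0->9, 1->4, 2->0, 3->3, 4->5; deleted nodes 0, 4; deleted edges (4,0,f); (4,3,a); (9,4,f); (9,5,a); added nodes 14; added edges (9,5,f); (9,14,a); (14,3,f); (14,5,a); result: nodes: 3:c4, 5:c2, 9:app, 12:c2, 13:app, 14:app edges: (9,5,f); (9,14,a); (13,9,f); (13,12,a); (14,3,f); (14,5,a)
final:
nodes: 3:c4, 5:c2, 9:app, 12:c2, 13:app, 14:app
edges: (9,5,f); (9,14,a); (13,9,f); (13,12,a); (14,3,f); (14,5,a)


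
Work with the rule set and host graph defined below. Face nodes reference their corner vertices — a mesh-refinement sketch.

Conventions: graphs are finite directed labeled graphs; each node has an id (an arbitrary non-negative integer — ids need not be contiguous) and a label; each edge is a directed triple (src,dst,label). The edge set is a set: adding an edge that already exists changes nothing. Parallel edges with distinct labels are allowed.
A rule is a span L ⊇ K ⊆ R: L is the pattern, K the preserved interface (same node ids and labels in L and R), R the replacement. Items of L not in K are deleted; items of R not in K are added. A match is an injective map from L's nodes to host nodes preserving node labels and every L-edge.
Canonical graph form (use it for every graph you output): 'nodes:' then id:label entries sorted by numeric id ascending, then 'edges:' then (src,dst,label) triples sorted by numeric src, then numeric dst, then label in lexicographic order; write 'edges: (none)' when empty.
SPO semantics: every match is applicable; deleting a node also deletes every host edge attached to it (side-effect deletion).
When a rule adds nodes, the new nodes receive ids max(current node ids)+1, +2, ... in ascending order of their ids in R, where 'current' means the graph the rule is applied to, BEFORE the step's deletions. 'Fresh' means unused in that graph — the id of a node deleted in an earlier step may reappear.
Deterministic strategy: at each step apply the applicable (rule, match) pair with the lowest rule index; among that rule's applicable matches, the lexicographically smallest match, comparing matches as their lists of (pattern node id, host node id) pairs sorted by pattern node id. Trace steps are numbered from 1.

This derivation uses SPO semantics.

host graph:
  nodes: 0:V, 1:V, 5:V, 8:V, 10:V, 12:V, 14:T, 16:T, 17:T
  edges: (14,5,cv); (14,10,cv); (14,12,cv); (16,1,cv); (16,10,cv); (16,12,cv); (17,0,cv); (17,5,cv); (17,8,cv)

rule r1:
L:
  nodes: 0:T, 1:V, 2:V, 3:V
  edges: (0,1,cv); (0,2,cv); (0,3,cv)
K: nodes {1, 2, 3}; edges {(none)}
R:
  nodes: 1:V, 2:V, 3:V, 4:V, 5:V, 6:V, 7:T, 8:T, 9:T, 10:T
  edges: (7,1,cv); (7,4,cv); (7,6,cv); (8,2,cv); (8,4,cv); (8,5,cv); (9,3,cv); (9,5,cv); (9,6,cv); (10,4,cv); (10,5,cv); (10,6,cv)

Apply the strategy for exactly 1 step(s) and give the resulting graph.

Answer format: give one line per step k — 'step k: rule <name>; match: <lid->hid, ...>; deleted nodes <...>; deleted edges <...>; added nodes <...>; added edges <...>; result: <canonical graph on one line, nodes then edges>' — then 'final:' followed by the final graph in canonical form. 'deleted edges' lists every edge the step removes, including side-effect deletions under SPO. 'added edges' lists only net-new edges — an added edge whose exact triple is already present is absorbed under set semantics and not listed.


step 1: rule r1; match: 0->14, 1->5, 2->10, 3->12; deleted nodes 14; deleted edges (14,5,cv); (14,10,cv); (14,12,cv); added nodes 18, 19, 20, 21, 22, 23, 24; added edges (21,5,cv); (21,18,cv); (21,20,cv); (22,10,cv); (22,18,cv); (22,19,cv); (23,12,cv); (23,19,cv); (23,20,cv); (24,18,cv); (24,19,cv); (24,20,cv); result: nodes: 0:V, 1:V, 5:V, 8:V, 10:V, 12:V, 16:T, 17:T, 18:V, 19:V, 20:V, 21:T, 22:T, 23:T, 24:T edges: (16,1,cv); (16,10,cv); (16,12,cv); (17,0,cv); (17,5,cv); (17,8,cv); (21,5,cv); (21,18,cv); (21,20,cv); (22,10,cv); (22,18,cv); (22,19,cv); (23,12,cv); (23,19,cv); (23,20,cv); (24,18,cv); (24,19,cv); (24,20,cv)
final:
nodes: 0:V, 1:V, 5:V, 8:V, 10:V, 12:V, 16:T, 17:T, 18:V, 19:V, 20:V, 21:T, 22:T, 23:T, 24:T
edges: (16,1,cv); (16,10,cv); (16,12,cv); (17,0,cv); (17,5,cv); (17,8,cv); (21,5,cv); (21,18,cv); (21,20,cv); (22,10,cv); (22,18,cv); (22,19,cv); (23,12,cv); (23,19,cv); (23,20,cv); (24,18,cv); (24,19,cv); (24,20,cv)


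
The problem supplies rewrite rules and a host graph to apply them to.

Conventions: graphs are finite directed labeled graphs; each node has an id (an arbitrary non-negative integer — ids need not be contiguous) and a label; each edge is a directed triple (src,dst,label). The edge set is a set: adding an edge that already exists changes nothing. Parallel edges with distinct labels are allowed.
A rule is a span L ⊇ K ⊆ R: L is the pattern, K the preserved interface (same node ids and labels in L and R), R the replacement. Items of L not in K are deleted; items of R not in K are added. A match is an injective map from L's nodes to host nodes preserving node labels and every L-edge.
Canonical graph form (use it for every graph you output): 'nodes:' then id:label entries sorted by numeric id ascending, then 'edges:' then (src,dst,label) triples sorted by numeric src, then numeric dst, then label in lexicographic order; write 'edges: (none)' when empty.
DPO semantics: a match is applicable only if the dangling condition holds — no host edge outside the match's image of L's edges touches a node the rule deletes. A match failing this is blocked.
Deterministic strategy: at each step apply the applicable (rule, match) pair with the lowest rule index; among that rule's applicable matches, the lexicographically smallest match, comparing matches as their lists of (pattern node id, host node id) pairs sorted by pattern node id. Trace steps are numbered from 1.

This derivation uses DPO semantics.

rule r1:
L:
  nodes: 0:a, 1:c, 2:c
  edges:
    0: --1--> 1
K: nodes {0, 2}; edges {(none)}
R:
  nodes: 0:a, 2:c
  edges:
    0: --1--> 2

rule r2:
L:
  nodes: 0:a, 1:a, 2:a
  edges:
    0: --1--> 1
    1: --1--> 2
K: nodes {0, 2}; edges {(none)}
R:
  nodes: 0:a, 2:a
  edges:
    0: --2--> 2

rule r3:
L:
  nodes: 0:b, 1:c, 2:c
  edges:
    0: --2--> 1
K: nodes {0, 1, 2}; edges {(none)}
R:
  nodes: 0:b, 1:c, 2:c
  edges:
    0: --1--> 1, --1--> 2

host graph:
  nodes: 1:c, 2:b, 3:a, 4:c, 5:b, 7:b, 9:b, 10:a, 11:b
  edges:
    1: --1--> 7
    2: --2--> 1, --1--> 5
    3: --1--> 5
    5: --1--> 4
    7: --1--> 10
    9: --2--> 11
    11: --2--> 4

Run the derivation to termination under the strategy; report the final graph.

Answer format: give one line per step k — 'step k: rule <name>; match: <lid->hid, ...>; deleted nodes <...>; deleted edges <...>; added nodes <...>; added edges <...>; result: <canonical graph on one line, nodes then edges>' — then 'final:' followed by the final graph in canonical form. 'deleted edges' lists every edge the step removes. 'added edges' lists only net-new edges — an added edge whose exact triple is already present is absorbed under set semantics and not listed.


step 1: rule r3; match: 0->2, 1->1, 2->4; deleted nodes (none); deleted edges (2,1,2); added nodes (none); added edges (2,1,1); (2,4,1); result: nodes: 1:c, 2:b, 3:a, 4:c, 5:b, 7:b, 9:b, 10:a, 11:b edges: (1,7,1); (2,1,1); (2,4,1); (2,5,1); (3,5,1); (5,4,1); (7,10,1); (9,11,2); (11,4,2)
step 2: rule r3; match: 0->11, 1->4, 2->1; deleted nodes (none); deleted edges (11,4,2); added nodes (none); added edges (11,1,1); (11,4,1); result: nodes: 1:c, 2:b, 3:a, 4:c, 5:b, 7:b, 9:b, 10:a, 11:b edges: (1,7,1); (2,1,1); (2,4,1); (2,5,1); (3,5,1); (5,4,1); (7,10,1); (9,11,2); (11,1,1); (11,4,1)
final:
nodes: 1:c, 2:b, 3:a, 4:c, 5:b, 7:b, 9:b, 10:a, 11:b
edges: (1,7,1); (2,1,1); (2,4,1); (2,5,1); (3,5,1); (5,4,1); (7,10,1); (9,11,2); (11,1,1); (11,4,1)


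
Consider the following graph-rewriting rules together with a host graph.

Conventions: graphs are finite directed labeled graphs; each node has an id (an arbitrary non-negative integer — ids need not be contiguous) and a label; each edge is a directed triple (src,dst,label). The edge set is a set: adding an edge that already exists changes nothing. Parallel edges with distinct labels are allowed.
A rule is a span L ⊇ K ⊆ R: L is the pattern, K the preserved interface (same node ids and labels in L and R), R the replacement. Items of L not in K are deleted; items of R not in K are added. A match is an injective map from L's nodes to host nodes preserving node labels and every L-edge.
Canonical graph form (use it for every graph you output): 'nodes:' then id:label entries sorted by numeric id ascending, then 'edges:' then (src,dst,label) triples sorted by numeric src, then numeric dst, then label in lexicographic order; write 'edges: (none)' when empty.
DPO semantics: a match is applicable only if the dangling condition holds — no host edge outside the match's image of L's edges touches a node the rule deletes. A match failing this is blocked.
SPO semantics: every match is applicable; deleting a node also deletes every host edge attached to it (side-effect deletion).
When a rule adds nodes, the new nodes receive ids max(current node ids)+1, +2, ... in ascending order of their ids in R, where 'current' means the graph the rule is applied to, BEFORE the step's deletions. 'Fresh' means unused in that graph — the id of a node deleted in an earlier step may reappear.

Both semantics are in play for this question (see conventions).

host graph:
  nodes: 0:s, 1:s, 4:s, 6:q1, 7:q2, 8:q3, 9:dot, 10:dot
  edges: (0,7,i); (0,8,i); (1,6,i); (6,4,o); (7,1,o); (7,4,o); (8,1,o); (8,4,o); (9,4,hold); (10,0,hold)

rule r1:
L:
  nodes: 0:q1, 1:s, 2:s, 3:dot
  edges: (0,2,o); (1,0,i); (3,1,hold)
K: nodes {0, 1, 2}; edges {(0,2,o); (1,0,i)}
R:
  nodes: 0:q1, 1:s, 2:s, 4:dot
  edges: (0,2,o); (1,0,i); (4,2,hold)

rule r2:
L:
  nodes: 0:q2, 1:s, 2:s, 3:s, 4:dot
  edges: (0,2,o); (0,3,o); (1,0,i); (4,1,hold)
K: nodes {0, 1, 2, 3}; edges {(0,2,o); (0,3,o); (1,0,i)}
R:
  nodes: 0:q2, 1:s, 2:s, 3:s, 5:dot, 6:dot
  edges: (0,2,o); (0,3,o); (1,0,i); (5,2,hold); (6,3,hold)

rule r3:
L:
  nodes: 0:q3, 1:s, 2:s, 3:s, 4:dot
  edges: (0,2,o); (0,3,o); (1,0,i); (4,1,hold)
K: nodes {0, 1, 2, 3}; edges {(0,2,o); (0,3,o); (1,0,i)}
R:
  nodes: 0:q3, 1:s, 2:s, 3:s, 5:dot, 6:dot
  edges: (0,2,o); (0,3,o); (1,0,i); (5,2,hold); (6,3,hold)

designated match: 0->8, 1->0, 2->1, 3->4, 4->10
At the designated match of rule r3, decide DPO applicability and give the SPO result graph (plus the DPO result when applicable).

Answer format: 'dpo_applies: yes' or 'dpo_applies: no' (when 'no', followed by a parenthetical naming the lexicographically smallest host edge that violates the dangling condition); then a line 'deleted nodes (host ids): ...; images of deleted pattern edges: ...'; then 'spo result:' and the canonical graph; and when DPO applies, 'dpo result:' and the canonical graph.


dpo_applies: yes
deleted nodes (host ids): 10; images of deleted pattern edges: (10,0,hold)
spo result:
nodes: 0:s, 1:s, 4:s, 6:q1, 7:q2, 8:q3, 9:dot, 11:dot, 12:dot
edges: (0,7,i); (0,8,i); (1,6,i); (6,4,o); (7,1,o); (7,4,o); (8,1,o); (8,4,o); (9,4,hold); (11,1,hold); (12,4,hold)
dpo result:
nodes: 0:s, 1:s, 4:s, 6:q1, 7:q2, 8:q3, 9:dot, 11:dot, 12:dot
edges: (0,7,i); (0,8,i); (1,6,i); (6,4,o); (7,1,o); (7,4,o); (8,1,o); (8,4,o); (9,4,hold); (11,1,hold); (12,4,hold)


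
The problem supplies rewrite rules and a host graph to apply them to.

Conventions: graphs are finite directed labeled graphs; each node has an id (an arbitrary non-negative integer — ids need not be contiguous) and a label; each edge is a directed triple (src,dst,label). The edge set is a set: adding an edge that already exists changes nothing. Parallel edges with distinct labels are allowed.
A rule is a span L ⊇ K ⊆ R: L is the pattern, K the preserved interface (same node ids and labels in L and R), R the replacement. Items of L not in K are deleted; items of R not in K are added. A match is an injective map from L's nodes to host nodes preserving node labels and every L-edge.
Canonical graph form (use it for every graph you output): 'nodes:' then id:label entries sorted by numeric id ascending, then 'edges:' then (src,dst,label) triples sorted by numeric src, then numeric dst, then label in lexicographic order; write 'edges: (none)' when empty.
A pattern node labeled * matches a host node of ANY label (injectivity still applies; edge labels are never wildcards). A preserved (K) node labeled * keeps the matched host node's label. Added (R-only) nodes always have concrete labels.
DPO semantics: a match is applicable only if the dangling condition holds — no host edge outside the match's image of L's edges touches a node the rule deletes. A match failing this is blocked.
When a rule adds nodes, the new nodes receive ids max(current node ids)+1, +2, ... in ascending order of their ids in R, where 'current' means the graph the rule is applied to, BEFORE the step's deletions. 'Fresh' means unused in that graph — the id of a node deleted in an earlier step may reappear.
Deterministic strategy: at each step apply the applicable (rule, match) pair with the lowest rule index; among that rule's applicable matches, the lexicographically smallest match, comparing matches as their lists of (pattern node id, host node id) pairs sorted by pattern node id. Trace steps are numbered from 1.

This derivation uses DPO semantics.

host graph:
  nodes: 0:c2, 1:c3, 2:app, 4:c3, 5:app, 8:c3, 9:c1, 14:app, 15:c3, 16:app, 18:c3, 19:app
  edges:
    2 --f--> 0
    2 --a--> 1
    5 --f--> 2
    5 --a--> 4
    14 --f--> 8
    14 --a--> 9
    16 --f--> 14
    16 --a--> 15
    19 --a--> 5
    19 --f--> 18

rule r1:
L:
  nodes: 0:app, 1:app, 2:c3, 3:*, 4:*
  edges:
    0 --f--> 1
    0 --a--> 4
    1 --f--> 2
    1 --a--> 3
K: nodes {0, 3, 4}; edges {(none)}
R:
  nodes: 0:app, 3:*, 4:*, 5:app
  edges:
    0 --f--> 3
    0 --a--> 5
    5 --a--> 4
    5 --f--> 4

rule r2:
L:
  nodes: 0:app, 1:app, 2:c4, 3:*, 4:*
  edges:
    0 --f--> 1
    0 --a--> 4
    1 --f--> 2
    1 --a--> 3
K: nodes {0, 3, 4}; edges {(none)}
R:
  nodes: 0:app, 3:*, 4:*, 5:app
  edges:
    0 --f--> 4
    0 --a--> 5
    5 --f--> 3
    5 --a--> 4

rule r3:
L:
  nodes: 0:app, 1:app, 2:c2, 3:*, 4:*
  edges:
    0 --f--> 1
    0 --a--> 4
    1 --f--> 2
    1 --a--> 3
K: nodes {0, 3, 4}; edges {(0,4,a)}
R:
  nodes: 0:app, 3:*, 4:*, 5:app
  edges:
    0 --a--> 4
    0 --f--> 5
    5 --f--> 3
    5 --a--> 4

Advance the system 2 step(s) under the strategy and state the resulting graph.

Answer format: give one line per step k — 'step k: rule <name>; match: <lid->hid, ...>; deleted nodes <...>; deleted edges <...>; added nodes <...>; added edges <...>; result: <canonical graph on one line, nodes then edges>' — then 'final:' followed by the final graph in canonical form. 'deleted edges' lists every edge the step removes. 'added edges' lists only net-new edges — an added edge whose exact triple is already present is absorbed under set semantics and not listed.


step 1: rule r1; match: 0->16, 1->14, 2->8, 3->9, 4->15; deleted nodes 8, 14; deleted edges (14,8,f); (14,9,a); (16,14,f); (16,15,a); added nodes 20; added edges (16,9,f); (16,20,a); (20,15,a); (20,15,f); result: nodes: 0:c2, 1:c3, 2:app, 4:c3, 5:app, 9:c1, 15:c3, 16:app, 18:c3, 19:app, 20:app edges: (2,0,f); (2,1,a); (5,2,f); (5,4,a); (16,9,f); (16,20,a); (19,5,a); (19,18,f); (20,15,a); (20,15,f)
step 2: rule r3; match: 0->5, 1->2, 2->0, 3->1, 4->4; deleted nodes 0, 2; deleted edges (2,0,f); (2,1,a); (5,2,f); added nodes 21; added edges (5,21,f); (21,1,f); (21,4,a); result: nodes: 1:c3, 4:c3, 5:app, 9:c1, 15:c3, 16:app, 18:c3, 19:app, 20:app, 21:app edges: (5,4,a); (5,21,f); (16,9,f); (16,20,a); (19,5,a); (19,18,f); (20,15,a); (20,15,f); (21,1,f); (21,4,a)
final:
nodes: 1:c3, 4:c3, 5:app, 9:c1, 15:c3, 16:app, 18:c3, 19:app, 20:app, 21:app
edges: (5,4,a); (5,21,f); (16,9,f); (16,20,a); (19,5,a); (19,18,f); (20,15,a); (20,15,f); (21,1,f); (21,4,a)


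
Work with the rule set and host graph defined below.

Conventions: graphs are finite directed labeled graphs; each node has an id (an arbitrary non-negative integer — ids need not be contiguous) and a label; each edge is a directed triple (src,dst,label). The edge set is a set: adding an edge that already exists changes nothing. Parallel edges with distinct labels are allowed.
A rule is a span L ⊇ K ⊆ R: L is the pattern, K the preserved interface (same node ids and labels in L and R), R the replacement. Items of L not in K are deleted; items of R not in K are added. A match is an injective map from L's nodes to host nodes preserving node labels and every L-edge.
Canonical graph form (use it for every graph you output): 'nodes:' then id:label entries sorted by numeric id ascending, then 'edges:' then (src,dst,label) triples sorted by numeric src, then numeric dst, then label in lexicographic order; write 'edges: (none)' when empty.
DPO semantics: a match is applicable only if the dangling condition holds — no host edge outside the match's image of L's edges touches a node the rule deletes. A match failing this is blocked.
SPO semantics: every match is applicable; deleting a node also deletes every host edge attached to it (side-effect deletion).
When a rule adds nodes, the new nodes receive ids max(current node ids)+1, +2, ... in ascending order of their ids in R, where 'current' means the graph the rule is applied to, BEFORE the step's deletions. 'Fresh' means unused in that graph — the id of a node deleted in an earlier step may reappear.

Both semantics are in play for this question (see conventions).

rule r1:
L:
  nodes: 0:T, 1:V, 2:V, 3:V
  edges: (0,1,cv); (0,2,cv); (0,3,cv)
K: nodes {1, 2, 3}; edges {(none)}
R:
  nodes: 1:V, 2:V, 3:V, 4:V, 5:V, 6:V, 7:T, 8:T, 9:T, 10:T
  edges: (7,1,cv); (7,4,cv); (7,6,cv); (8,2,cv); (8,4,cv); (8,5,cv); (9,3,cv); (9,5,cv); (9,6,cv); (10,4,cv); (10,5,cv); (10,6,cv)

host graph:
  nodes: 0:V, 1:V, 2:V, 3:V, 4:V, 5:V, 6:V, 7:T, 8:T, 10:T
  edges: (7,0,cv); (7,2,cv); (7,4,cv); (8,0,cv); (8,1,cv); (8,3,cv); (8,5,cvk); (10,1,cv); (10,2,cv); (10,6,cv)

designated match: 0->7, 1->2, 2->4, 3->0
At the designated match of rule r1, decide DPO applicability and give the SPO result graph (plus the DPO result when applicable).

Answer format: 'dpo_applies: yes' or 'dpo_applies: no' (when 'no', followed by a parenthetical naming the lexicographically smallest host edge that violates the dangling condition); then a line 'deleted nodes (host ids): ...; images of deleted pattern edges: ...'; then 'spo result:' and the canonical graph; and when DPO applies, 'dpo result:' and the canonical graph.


dpo_applies: yes
deleted nodes (host ids): 7; images of deleted pattern edges: (7,0,cv); (7,2,cv); (7,4,cv)
spo result:
nodes: 0:V, 1:V, 2:V, 3:V, 4:V, 5:V, 6:V, 8:T, 10:T, 11:V, 12:V, 13:V, 14:T, 15:T, 16:T, 17:T
edges: (8,0,cv); (8,1,cv); (8,3,cv); (8,5,cvk); (10,1,cv); (10,2,cv); (10,6,cv); (14,2,cv); (14,11,cv); (14,13,cv); (15,4,cv); (15,11,cv); (15,12,cv); (16,0,cv); (16,12,cv); (16,13,cv); (17,11,cv); (17,12,cv); (17,13,cv)
dpo result:
nodes: 0:V, 1:V, 2:V, 3:V, 4:V, 5:V, 6:V, 8:T, 10:T, 11:V, 12:V, 13:V, 14:T, 15:T, 16:T, 17:T
edges: (8,0,cv); (8,1,cv); (8,3,cv); (8,5,cvk); (10,1,cv); (10,2,cv); (10,6,cv); (14,2,cv); (14,11,cv); (14,13,cv); (15,4,cv); (15,11,cv); (15,12,cv); (16,0,cv); (16,12,cv); (16,13,cv); (17,11,cv); (17,12,cv); (17,13,cv)


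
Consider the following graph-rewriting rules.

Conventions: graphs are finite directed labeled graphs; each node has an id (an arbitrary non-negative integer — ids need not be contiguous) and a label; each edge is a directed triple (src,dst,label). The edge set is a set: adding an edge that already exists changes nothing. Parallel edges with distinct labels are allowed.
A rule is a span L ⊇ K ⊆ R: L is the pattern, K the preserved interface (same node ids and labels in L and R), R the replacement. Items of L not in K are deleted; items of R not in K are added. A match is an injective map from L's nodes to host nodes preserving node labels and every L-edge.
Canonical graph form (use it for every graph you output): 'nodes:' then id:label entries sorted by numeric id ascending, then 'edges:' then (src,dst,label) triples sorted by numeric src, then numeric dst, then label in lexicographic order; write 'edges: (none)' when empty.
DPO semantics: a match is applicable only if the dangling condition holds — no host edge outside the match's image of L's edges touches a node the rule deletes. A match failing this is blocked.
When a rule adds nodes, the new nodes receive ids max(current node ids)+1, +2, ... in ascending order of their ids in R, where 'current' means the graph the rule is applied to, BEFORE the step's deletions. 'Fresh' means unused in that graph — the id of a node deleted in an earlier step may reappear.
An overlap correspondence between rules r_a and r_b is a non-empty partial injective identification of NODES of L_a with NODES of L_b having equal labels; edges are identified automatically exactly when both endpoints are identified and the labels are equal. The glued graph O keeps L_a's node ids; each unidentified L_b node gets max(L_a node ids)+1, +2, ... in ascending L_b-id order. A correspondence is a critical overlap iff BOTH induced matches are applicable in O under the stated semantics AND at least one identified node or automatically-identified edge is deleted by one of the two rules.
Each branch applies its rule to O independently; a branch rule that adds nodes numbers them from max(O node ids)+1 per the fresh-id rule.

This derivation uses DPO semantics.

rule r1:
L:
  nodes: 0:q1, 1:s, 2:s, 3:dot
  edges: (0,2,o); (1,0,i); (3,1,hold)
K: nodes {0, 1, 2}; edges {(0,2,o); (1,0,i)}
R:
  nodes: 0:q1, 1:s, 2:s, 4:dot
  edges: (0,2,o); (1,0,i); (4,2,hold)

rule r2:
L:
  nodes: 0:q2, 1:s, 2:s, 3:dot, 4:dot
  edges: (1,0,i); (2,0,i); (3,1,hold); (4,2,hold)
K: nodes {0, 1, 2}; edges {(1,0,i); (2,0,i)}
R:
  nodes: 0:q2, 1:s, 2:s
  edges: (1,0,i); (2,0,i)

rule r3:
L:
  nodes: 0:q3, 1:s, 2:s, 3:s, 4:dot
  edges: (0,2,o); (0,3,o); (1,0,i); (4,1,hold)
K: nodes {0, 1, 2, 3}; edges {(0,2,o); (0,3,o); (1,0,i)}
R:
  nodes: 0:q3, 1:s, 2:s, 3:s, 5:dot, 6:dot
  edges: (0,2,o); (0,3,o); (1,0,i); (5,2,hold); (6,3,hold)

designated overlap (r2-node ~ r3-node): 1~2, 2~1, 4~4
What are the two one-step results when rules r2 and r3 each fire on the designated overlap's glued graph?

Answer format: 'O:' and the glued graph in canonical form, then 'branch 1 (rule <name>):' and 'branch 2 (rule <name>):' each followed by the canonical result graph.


O:
nodes: 0:q2, 1:s, 2:s, 3:dot, 4:dot, 5:q3, 6:s
edges: (1,0,i); (2,0,i); (2,5,i); (3,1,hold); (4,2,hold); (5,1,o); (5,6,o)
branch 1 (rule r2):
nodes: 0:q2, 1:s, 2:s, 5:q3, 6:s
edges: (1,0,i); (2,0,i); (2,5,i); (5,1,o); (5,6,o)
branch 2 (rule r3):
nodes: 0:q2, 1:s, 2:s, 3:dot, 5:q3, 6:s, 7:dot, 8:dot
edges: (1,0,i); (2,0,i); (2,5,i); (3,1,hold); (5,1,o); (5,6,o); (7,1,hold); (8,6,hold)


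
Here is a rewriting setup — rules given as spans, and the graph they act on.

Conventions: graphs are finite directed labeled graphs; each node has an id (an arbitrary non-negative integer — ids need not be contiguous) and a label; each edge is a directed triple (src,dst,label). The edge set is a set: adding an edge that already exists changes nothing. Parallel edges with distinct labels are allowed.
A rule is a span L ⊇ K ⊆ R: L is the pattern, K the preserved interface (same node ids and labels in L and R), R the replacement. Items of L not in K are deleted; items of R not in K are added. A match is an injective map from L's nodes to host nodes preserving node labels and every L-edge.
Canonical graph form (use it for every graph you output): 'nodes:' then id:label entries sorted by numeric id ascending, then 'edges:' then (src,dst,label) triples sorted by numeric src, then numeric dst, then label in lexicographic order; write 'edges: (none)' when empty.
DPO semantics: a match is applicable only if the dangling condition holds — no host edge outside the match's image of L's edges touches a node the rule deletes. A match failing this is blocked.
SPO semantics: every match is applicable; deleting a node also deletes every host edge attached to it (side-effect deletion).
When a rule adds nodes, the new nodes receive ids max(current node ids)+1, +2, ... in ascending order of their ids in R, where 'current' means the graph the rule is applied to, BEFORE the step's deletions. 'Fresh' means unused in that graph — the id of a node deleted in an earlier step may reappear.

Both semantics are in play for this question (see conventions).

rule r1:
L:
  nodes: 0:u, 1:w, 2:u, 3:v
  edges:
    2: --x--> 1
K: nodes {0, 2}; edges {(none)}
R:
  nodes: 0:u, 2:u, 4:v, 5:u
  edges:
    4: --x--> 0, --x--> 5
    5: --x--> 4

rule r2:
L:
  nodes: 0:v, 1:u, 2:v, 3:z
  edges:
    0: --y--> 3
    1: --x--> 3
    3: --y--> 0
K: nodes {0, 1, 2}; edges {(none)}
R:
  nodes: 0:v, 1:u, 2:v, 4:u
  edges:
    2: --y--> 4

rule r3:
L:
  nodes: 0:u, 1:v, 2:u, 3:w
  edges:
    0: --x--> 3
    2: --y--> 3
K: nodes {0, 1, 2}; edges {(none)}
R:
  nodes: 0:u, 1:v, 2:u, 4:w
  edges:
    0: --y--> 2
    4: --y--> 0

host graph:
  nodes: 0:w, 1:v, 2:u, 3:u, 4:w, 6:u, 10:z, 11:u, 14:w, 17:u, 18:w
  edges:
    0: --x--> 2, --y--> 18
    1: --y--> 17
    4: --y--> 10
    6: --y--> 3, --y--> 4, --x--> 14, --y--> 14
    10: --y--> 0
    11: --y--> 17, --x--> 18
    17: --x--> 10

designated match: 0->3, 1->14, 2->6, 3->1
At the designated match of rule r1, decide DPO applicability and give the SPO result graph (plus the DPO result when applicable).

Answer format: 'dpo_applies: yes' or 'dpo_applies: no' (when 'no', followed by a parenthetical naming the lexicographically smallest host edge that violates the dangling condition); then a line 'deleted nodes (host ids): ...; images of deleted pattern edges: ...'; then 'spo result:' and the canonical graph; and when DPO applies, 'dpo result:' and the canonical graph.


dpo_applies: no
(the rule deletes node 1, which keeps host edge (1,17,y) outside the match image — the dangling condition fails, DPO blocks; SPO proceeds and side-deletes such edges)
deleted nodes (host ids): 1, 14; images of deleted pattern edges: (6,14,x)
spo result:
nodes: 0:w, 2:u, 3:u, 4:w, 6:u, 10:z, 11:u, 17:u, 18:w, 19:v, 20:u
edges: (0,2,x); (0,18,y); (4,10,y); (6,3,y); (6,4,y); (10,0,y); (11,17,y); (11,18,x); (17,10,x); (19,3,x); (19,20,x); (20,19,x)
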